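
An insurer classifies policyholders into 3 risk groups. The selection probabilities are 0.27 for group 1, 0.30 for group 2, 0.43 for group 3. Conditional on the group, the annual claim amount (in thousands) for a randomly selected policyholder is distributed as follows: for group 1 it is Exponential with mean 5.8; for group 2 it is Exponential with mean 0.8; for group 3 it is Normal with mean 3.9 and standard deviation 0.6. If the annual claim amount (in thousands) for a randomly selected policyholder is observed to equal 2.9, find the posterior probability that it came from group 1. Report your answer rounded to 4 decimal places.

0.2578

Likelihoods f(2.9 | ·): 1: 0.104574; 2: 0.0333114; 3: 0.165795.
Posterior ∝ prior × likelihood. Numerator for 1: 0.27·0.104574 = 0.028235.
Normalizing constant: 0.27·0.104574 + 0.3·0.0333114 + 0.43·0.165795 = 0.10952.
P(1 | observation) = 0.028235 / 0.10952 = 0.257806.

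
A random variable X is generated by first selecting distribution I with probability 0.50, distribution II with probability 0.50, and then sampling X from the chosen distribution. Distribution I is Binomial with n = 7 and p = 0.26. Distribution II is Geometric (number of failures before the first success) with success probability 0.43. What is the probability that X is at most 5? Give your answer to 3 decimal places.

Conditional on each component, P(X ≤ 5): I: 0.998319; II: 0.965704.
By total probability, P(X ≤ 5) = 0.5·0.998319 + 0.5·0.965704 = 0.982012.

0.982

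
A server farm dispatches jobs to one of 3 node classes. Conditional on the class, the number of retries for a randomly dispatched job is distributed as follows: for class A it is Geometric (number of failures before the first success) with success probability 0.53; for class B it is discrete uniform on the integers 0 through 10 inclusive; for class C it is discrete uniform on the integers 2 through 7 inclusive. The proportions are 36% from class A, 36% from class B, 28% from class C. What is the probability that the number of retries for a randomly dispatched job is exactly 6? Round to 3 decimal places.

Conditional on each class, P(X = 6): A: 0.00571298; B: 0.0909091; C: 0.166667.
By total probability, P(X = 6) = 0.36·0.00571298 + 0.36·0.0909091 + 0.28·0.166667 = 0.0814506.

0.081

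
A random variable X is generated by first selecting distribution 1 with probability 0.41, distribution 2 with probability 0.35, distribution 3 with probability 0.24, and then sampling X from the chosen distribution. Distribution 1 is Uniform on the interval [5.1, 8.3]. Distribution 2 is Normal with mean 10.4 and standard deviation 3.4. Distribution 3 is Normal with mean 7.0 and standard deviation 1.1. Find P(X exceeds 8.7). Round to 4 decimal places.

Conditional on each component, P(X > 8.7): 1: 0; 2: 0.691462; 3: 0.0611182.
By total probability, P(X > 8.7) = 0.41·0 + 0.35·0.691462 + 0.24·0.0611182 = 0.25668.

0.2567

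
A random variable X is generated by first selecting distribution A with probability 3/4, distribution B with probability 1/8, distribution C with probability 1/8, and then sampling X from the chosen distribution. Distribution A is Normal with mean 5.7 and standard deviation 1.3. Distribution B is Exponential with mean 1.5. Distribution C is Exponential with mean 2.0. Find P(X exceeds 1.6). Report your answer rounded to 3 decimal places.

Conditional on each component, P(X > 1.6): A: 0.999194; B: 0.344154; C: 0.449329.
By total probability, P(X > 1.6) = 0.75·0.999194 + 0.125·0.344154 + 0.125·0.449329 = 0.848581.

0.849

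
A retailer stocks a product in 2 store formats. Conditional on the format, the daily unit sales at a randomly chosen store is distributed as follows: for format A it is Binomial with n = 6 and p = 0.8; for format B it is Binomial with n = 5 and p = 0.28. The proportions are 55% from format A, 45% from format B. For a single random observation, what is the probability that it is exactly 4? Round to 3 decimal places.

0.145

Conditional on each format, P(X = 4): A: 0.24576; B: 0.0221276.
By total probability, P(X = 4) = 0.55·0.24576 + 0.45·0.0221276 = 0.145125.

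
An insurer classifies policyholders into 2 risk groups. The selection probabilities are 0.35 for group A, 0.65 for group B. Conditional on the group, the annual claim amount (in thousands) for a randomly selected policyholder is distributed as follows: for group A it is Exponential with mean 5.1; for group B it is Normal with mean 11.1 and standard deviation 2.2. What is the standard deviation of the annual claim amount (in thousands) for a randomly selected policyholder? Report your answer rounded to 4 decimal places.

4.5210

Per component, A: μ=5.1, E[X²]=52.02; B: μ=11.1, E[X²]=128.05.
E[X] = 0.35·5.1 + 0.65·11.1 = 9.
E[X²] = 0.35·52.02 + 0.65·128.05 = 101.439.
Var(X) = E[X²] − (E[X])² = 101.439 − 81 = 20.4395.
SD(X) = √20.4395 = 4.52101.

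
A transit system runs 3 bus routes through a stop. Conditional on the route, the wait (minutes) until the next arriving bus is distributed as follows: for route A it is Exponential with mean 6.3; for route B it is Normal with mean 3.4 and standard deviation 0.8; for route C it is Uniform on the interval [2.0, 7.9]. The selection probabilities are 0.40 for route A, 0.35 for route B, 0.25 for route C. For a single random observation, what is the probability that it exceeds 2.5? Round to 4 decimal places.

0.8022

Conditional on each route, P(X > 2.5): A: 0.672451; B: 0.869705; C: 0.915254.
By total probability, P(X > 2.5) = 0.4·0.672451 + 0.35·0.869705 + 0.25·0.915254 = 0.802191.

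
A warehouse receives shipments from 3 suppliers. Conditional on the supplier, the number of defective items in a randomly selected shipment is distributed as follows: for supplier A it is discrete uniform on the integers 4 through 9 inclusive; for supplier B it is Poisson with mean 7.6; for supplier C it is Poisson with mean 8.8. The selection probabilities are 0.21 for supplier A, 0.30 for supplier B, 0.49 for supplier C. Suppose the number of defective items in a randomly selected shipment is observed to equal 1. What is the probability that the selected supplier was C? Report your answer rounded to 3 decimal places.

0.363

Likelihoods P(X=1 | ·): A: 0; B: 0.00380343; C: 0.00132645.
Posterior ∝ prior × likelihood. Numerator for C: 0.49·0.00132645 = 0.000649961.
Normalizing constant: 0.21·0 + 0.3·0.00380343 + 0.49·0.00132645 = 0.00179099.
P(C | observation) = 0.000649961 / 0.00179099 = 0.362906.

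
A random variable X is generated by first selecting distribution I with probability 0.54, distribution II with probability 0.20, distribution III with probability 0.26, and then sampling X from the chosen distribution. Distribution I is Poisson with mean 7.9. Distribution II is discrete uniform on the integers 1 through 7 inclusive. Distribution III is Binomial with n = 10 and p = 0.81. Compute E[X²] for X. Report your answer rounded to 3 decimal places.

59.426

For each component E[X²] = Var + (mean)², giving I: 70.31; II: 20; III: 67.149.
Overall E[X²] = 0.54·70.31 + 0.2·20 + 0.26·67.149 = 59.4261.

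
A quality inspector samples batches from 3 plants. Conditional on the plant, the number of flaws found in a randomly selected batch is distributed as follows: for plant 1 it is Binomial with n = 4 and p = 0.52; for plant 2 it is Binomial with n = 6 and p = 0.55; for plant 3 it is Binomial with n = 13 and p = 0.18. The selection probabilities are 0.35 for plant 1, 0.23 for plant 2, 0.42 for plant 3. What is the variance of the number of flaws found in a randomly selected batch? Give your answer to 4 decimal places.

1.7157

Per component, 1: μ=2.08, E[X²]=5.3248; 2: μ=3.3, E[X²]=12.375; 3: μ=2.34, E[X²]=7.3944.
E[X] = 0.35·2.08 + 0.23·3.3 + 0.42·2.34 = 2.4698.
E[X²] = 0.35·5.3248 + 0.23·12.375 + 0.42·7.3944 = 7.81558.
Var(X) = E[X²] − (E[X])² = 7.81558 − 6.09991 = 1.71567.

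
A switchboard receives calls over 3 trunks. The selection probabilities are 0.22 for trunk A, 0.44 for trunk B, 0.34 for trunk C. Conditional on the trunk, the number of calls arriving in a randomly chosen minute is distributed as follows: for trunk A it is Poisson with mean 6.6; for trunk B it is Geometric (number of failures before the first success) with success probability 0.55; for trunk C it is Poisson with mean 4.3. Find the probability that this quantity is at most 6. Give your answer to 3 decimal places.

0.842

Conditional on each trunk, P(X ≤ 6): A: 0.510839; B: 0.996263; C: 0.85579.
By total probability, P(X ≤ 6) = 0.22·0.510839 + 0.44·0.996263 + 0.34·0.85579 = 0.841709.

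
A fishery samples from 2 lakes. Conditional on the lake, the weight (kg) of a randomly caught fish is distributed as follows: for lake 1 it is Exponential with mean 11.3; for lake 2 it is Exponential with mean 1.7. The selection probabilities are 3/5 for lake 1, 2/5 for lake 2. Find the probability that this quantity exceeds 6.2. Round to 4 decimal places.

Conditional on each lake, P(X > 6.2): 1: 0.577716; 2: 0.0260677.
By total probability, P(X > 6.2) = 0.6·0.577716 + 0.4·0.0260677 = 0.357057.

0.3571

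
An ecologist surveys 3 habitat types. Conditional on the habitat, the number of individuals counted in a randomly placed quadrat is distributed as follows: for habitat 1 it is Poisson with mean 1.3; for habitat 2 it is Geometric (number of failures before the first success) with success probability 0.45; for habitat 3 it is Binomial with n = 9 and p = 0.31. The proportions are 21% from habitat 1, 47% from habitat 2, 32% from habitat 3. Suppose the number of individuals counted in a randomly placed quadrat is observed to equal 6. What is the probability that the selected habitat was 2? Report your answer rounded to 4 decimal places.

Likelihoods P(X=6 | ·): 1: 0.00182703; 2: 0.0124563; 3: 0.0244904.
Posterior ∝ prior × likelihood. Numerator for 2: 0.47·0.0124563 = 0.00585446.
Normalizing constant: 0.21·0.00182703 + 0.47·0.0124563 + 0.32·0.0244904 = 0.0140751.
P(2 | observation) = 0.00585446 / 0.0140751 = 0.415945.

0.4159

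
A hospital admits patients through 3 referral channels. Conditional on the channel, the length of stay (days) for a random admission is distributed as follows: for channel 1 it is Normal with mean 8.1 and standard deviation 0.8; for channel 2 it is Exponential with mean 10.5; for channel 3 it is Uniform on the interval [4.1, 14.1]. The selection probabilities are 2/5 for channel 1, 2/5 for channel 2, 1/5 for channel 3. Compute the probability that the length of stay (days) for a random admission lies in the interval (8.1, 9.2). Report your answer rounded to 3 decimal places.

0.207

Conditional on each channel, P(8.1 < X < 9.2): 1: 0.415434; 2: 0.045986; 3: 0.11.
By total probability, P(8.1 < X < 9.2) = 0.4·0.415434 + 0.4·0.045986 + 0.2·0.11 = 0.206568.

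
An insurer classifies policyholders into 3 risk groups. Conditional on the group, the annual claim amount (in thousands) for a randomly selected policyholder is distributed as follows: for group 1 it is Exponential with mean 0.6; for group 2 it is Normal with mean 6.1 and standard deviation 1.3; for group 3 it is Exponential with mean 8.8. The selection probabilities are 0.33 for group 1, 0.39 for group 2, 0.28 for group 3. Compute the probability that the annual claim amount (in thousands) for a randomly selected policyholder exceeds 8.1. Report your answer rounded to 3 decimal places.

Conditional on each group, P(X > 8.1): 1: 1.37096e-06; 2: 0.0619679; 3: 0.398338.
By total probability, P(X > 8.1) = 0.33·1.37096e-06 + 0.39·0.0619679 + 0.28·0.398338 = 0.135703.

0.136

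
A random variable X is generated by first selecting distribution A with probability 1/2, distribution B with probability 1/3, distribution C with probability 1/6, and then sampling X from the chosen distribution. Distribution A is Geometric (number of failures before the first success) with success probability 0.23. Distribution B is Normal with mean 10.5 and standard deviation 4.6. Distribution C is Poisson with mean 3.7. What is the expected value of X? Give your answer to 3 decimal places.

5.791

Component means — A: 3.34783; B: 10.5; C: 3.7.
E[X] = 0.5·3.34783 + 0.333333·10.5 + 0.166667·3.7 = 5.79058.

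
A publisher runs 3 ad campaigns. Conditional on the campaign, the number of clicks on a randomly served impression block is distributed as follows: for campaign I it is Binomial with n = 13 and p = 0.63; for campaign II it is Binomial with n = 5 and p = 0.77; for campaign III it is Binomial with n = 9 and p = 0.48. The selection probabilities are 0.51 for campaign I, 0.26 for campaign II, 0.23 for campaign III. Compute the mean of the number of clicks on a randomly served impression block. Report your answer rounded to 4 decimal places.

Component means — I: 8.19; II: 3.85; III: 4.32.
E[X] = 0.51·8.19 + 0.26·3.85 + 0.23·4.32 = 6.1715.

6.1715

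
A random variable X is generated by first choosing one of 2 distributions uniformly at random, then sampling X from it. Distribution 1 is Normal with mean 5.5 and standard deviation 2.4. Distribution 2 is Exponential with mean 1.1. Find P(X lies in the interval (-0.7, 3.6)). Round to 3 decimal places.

0.586

Conditional on each component, P(-0.7 < X < 3.6): 1: 0.209385; 2: 0.962097.
By total probability, P(-0.7 < X < 3.6) = 0.5·0.209385 + 0.5·0.962097 = 0.585741.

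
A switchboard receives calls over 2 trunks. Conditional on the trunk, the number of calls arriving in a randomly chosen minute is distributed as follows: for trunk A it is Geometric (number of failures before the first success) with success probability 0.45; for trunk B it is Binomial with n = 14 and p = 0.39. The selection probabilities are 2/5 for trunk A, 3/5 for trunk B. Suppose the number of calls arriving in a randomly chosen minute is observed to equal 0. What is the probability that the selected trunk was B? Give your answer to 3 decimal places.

0.003

Likelihoods P(X=0 | ·): A: 0.45; B: 0.000987683.
Posterior ∝ prior × likelihood. Numerator for B: 0.6·0.000987683 = 0.00059261.
Normalizing constant: 0.4·0.45 + 0.6·0.000987683 = 0.180593.
P(B | observation) = 0.00059261 / 0.180593 = 0.00328147.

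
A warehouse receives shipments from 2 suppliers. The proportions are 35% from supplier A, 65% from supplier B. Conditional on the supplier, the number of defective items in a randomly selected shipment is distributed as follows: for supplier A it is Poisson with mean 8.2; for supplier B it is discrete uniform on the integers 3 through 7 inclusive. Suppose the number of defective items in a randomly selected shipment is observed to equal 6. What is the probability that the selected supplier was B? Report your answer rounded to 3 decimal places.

0.762

Likelihoods P(X=6 | ·): A: 0.115967; B: 0.2.
Posterior ∝ prior × likelihood. Numerator for B: 0.65·0.2 = 0.13.
Normalizing constant: 0.35·0.115967 + 0.65·0.2 = 0.170589.
P(B | observation) = 0.13 / 0.170589 = 0.762067.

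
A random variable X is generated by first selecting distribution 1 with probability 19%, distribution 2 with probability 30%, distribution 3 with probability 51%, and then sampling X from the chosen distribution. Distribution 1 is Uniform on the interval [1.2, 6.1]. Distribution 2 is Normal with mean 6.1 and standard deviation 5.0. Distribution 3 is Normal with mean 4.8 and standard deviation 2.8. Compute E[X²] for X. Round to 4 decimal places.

For each component E[X²] = Var + (mean)², giving 1: 15.3233; 2: 62.21; 3: 30.88.
Overall E[X²] = 0.19·15.3233 + 0.3·62.21 + 0.51·30.88 = 37.3232.

37.3232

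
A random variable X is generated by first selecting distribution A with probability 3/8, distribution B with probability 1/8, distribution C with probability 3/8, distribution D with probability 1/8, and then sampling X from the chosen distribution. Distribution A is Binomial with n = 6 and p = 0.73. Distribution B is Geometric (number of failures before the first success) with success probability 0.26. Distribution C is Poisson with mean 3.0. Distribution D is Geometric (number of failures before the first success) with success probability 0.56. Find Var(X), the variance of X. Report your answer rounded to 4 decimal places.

Per component, A: μ=4.38, E[X²]=20.367; B: μ=2.84615, E[X²]=19.0473; C: μ=3, E[X²]=12; D: μ=0.785714, E[X²]=2.02041.
E[X] = 0.375·4.38 + 0.125·2.84615 + 0.375·3 + 0.125·0.785714 = 3.22148.
E[X²] = 0.375·20.367 + 0.125·19.0473 + 0.375·12 + 0.125·2.02041 = 14.7711.
Var(X) = E[X²] − (E[X])² = 14.7711 − 10.378 = 4.39314.

4.3931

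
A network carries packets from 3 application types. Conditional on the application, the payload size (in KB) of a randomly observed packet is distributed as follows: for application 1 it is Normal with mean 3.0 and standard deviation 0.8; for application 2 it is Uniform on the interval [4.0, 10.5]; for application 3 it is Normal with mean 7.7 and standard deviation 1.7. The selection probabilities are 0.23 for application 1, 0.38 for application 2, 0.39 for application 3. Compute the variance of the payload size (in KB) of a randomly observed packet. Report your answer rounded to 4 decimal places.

6.2024

Per component, 1: μ=3, E[X²]=9.64; 2: μ=7.25, E[X²]=56.0833; 3: μ=7.7, E[X²]=62.18.
E[X] = 0.23·3 + 0.38·7.25 + 0.39·7.7 = 6.448.
E[X²] = 0.23·9.64 + 0.38·56.0833 + 0.39·62.18 = 47.7791.
Var(X) = E[X²] − (E[X])² = 47.7791 − 41.5767 = 6.20236.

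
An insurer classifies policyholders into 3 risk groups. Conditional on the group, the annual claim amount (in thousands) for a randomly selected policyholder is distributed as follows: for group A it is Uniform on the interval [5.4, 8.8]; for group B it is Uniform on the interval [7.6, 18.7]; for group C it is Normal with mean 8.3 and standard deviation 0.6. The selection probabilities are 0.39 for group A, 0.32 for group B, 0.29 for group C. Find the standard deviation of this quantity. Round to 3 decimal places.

3.268

Per component, A: μ=7.1, E[X²]=51.3733; B: μ=13.15, E[X²]=183.19; C: μ=8.3, E[X²]=69.25.
E[X] = 0.39·7.1 + 0.32·13.15 + 0.29·8.3 = 9.384.
E[X²] = 0.39·51.3733 + 0.32·183.19 + 0.29·69.25 = 98.7389.
Var(X) = E[X²] − (E[X])² = 98.7389 − 88.0595 = 10.6794.
SD(X) = √10.6794 = 3.26794.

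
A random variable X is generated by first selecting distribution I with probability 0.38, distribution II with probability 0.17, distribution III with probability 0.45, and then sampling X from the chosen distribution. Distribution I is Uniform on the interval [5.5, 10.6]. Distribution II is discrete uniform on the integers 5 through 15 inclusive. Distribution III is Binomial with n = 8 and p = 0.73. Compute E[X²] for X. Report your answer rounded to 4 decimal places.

60.2057

For each component E[X²] = Var + (mean)², giving I: 66.97; II: 110; III: 35.6824.
Overall E[X²] = 0.38·66.97 + 0.17·110 + 0.45·35.6824 = 60.2057.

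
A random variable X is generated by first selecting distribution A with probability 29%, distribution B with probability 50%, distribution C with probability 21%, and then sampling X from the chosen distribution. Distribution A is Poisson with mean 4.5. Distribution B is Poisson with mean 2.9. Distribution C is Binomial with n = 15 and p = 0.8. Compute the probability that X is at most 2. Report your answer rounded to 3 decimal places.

Conditional on each component, P(X ≤ 2): A: 0.173578; B: 0.445963; C: 5.70491e-08.
By total probability, P(X ≤ 2) = 0.29·0.173578 + 0.5·0.445963 + 0.21·5.70491e-08 = 0.273319.

0.273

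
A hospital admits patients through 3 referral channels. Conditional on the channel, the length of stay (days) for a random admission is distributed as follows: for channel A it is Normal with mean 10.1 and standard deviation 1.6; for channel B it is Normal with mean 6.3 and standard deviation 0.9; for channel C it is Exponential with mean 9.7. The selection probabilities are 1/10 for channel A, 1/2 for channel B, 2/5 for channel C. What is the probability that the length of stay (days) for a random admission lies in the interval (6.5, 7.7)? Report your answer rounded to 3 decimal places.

Conditional on each channel, P(6.5 < X < 7.7): A: 0.0545827; B: 0.352164; C: 0.0595389.
By total probability, P(6.5 < X < 7.7) = 0.1·0.0545827 + 0.5·0.352164 + 0.4·0.0595389 = 0.205356.

0.205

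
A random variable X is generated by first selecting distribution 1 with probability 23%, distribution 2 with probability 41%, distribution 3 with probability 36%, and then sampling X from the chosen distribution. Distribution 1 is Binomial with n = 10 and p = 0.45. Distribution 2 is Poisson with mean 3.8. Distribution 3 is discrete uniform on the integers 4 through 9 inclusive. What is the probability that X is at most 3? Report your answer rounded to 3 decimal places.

Conditional on each component, P(X ≤ 3): 1: 0.266038; 2: 0.473485; 3: 0.
By total probability, P(X ≤ 3) = 0.23·0.266038 + 0.41·0.473485 + 0.36·0 = 0.255318.

0.255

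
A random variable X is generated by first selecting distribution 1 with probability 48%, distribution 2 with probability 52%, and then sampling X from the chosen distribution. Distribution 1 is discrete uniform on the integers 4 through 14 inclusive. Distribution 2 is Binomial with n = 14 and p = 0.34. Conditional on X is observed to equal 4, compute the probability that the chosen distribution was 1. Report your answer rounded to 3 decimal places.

Likelihoods P(X=4 | ·): 1: 0.0909091; 2: 0.209792.
Posterior ∝ prior × likelihood. Numerator for 1: 0.48·0.0909091 = 0.0436364.
Normalizing constant: 0.48·0.0909091 + 0.52·0.209792 = 0.152728.
P(1 | observation) = 0.0436364 / 0.152728 = 0.285712.

0.286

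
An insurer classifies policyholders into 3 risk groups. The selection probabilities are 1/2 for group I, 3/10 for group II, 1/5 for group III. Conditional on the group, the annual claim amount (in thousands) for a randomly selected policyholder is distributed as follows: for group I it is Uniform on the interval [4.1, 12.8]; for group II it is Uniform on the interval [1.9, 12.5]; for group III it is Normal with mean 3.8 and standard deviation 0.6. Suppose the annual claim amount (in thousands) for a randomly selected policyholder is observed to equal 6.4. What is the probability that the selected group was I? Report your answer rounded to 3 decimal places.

0.670

Likelihoods f(6.4 | ·): I: 0.114943; II: 0.0943396; III: 5.56181e-05.
Posterior ∝ prior × likelihood. Numerator for I: 0.5·0.114943 = 0.0574713.
Normalizing constant: 0.5·0.114943 + 0.3·0.0943396 + 0.2·5.56181e-05 = 0.0857843.
P(I | observation) = 0.0574713 / 0.0857843 = 0.669951.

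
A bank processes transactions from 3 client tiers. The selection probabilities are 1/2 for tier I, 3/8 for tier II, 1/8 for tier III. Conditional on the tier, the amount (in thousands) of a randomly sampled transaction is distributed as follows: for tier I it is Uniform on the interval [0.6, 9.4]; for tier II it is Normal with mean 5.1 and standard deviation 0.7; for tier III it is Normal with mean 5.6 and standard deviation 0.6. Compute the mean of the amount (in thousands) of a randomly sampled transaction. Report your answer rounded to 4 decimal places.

5.1125

Component means — I: 5; II: 5.1; III: 5.6.
E[X] = 0.5·5 + 0.375·5.1 + 0.125·5.6 = 5.1125.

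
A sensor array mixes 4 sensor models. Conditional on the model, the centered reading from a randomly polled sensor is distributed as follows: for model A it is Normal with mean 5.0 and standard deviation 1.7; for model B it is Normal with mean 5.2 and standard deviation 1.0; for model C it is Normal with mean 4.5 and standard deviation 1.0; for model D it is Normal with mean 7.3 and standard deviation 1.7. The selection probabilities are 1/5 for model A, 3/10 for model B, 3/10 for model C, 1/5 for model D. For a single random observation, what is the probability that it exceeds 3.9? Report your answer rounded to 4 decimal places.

0.8324

Conditional on each model, P(X > 3.9): A: 0.741203; B: 0.9032; C: 0.725747; D: 0.97725.
By total probability, P(X > 3.9) = 0.2·0.741203 + 0.3·0.9032 + 0.3·0.725747 + 0.2·0.97725 = 0.832375.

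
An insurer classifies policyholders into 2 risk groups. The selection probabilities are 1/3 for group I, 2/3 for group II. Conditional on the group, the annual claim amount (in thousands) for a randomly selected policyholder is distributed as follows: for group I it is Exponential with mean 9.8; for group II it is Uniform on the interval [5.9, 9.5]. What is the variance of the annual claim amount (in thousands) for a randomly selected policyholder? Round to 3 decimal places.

Per component, I: μ=9.8, E[X²]=192.08; II: μ=7.7, E[X²]=60.37.
E[X] = 0.333333·9.8 + 0.666667·7.7 = 8.4.
E[X²] = 0.333333·192.08 + 0.666667·60.37 = 104.273.
Var(X) = E[X²] − (E[X])² = 104.273 − 70.56 = 33.7133.

33.713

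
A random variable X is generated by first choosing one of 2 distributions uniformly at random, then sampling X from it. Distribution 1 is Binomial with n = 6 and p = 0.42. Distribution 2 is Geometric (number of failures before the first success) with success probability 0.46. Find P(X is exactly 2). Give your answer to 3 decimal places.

Conditional on each component, P(X = 2): 1: 0.299434; 2: 0.134136.
By total probability, P(X = 2) = 0.5·0.299434 + 0.5·0.134136 = 0.216785.

0.217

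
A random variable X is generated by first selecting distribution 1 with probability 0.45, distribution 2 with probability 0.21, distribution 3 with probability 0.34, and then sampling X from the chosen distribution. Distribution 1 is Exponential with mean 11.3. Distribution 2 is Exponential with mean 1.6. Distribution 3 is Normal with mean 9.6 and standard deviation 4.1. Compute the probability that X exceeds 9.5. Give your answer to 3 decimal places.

Conditional on each component, P(X > 9.5): 1: 0.431405; 2: 0.00263862; 3: 0.509729.
By total probability, P(X > 9.5) = 0.45·0.431405 + 0.21·0.00263862 + 0.34·0.509729 = 0.367994.

0.368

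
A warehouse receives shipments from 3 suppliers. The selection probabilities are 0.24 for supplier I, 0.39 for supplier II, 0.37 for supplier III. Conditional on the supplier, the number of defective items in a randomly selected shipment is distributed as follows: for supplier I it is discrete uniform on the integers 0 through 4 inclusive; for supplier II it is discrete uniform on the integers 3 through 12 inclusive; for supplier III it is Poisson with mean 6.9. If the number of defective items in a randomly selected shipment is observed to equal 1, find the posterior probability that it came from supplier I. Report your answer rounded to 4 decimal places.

0.9491

Likelihoods P(X=1 | ·): I: 0.2; II: 0; III: 0.00695372.
Posterior ∝ prior × likelihood. Numerator for I: 0.24·0.2 = 0.048.
Normalizing constant: 0.24·0.2 + 0.39·0 + 0.37·0.00695372 = 0.0505729.
P(I | observation) = 0.048 / 0.0505729 = 0.949125.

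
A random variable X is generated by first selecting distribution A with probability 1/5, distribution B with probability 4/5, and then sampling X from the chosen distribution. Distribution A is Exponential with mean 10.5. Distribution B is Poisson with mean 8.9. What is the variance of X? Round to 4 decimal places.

Per component, A: μ=10.5, E[X²]=220.5; B: μ=8.9, E[X²]=88.11.
E[X] = 0.2·10.5 + 0.8·8.9 = 9.22.
E[X²] = 0.2·220.5 + 0.8·88.11 = 114.588.
Var(X) = E[X²] − (E[X])² = 114.588 − 85.0084 = 29.5796.

29.5796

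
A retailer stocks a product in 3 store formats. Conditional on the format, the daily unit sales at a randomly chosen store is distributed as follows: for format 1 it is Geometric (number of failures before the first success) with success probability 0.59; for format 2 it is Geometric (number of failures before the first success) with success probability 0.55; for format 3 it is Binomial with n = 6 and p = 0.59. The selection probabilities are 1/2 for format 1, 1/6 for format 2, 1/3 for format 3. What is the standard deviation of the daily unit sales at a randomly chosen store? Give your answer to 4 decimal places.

1.7557

Per component, 1: μ=0.694915, E[X²]=1.66073; 2: μ=0.818182, E[X²]=2.15702; 3: μ=3.54, E[X²]=13.983.
E[X] = 0.5·0.694915 + 0.166667·0.818182 + 0.333333·3.54 = 1.66382.
E[X²] = 0.5·1.66073 + 0.166667·2.15702 + 0.333333·13.983 = 5.85087.
Var(X) = E[X²] − (E[X])² = 5.85087 − 2.7683 = 3.08257.
SD(X) = √3.08257 = 1.75572.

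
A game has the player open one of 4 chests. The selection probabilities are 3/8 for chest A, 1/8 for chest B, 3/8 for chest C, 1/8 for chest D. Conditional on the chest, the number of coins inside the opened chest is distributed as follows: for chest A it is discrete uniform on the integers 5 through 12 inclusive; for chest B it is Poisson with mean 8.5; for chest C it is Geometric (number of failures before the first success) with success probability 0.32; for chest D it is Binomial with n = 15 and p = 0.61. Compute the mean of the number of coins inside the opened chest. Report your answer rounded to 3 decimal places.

Component means — A: 8.5; B: 8.5; C: 2.125; D: 9.15.
E[X] = 0.375·8.5 + 0.125·8.5 + 0.375·2.125 + 0.125·9.15 = 6.19062.

6.191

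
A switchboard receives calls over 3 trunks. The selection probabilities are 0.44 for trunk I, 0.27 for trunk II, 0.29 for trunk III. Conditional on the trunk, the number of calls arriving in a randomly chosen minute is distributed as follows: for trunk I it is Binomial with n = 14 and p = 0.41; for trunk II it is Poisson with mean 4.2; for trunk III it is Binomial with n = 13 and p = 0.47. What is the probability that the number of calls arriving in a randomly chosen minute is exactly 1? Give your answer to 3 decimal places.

Conditional on each trunk, P(X = 1): I: 0.00602543; II: 0.0629814; III: 0.00300159.
By total probability, P(X = 1) = 0.44·0.00602543 + 0.27·0.0629814 + 0.29·0.00300159 = 0.0205266.

0.021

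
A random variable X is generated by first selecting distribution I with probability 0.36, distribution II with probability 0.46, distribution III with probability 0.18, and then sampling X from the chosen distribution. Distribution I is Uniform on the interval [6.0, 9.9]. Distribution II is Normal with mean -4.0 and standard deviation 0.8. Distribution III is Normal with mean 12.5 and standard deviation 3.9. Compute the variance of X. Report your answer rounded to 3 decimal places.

Per component, I: μ=7.95, E[X²]=64.47; II: μ=-4, E[X²]=16.64; III: μ=12.5, E[X²]=171.46.
E[X] = 0.36·7.95 + 0.46·-4 + 0.18·12.5 = 3.272.
E[X²] = 0.36·64.47 + 0.46·16.64 + 0.18·171.46 = 61.7264.
Var(X) = E[X²] − (E[X])² = 61.7264 − 10.706 = 51.0204.

51.020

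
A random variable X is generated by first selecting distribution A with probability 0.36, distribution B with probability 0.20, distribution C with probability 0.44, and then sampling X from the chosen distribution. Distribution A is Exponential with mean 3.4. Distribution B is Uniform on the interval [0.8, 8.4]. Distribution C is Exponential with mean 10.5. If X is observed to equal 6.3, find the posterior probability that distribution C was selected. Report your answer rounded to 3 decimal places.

Likelihoods f(6.3 | ·): A: 0.0461104; B: 0.131579; C: 0.0522678.
Posterior ∝ prior × likelihood. Numerator for C: 0.44·0.0522678 = 0.0229978.
Normalizing constant: 0.36·0.0461104 + 0.2·0.131579 + 0.44·0.0522678 = 0.0659134.
P(C | observation) = 0.0229978 / 0.0659134 = 0.34891.

0.349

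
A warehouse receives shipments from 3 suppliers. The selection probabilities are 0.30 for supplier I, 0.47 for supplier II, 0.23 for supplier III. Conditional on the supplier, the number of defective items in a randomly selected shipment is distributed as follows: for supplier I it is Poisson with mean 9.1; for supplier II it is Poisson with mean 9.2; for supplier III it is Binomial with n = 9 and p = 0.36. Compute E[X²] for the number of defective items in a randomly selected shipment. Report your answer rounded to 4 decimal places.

74.5692

For each component E[X²] = Var + (mean)², giving I: 91.91; II: 93.84; III: 12.5712.
Overall E[X²] = 0.3·91.91 + 0.47·93.84 + 0.23·12.5712 = 74.5692.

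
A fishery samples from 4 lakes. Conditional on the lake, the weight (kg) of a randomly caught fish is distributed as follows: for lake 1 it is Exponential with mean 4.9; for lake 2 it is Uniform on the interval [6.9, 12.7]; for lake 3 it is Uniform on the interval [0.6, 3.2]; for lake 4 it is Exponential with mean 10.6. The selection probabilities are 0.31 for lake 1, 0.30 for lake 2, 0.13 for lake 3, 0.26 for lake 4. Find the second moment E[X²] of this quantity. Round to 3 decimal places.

For each component E[X²] = Var + (mean)², giving 1: 48.02; 2: 98.8433; 3: 4.17333; 4: 224.72.
Overall E[X²] = 0.31·48.02 + 0.3·98.8433 + 0.13·4.17333 + 0.26·224.72 = 103.509.

103.509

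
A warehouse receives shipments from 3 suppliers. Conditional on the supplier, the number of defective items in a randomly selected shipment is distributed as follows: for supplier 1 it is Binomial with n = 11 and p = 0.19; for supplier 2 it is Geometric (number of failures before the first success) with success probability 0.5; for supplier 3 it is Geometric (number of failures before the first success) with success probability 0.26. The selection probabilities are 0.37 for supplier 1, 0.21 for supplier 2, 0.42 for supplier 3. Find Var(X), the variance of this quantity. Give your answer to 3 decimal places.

6.126

Per component, 1: μ=2.09, E[X²]=6.061; 2: μ=1, E[X²]=3; 3: μ=2.84615, E[X²]=19.0473.
E[X] = 0.37·2.09 + 0.21·1 + 0.42·2.84615 = 2.17868.
E[X²] = 0.37·6.061 + 0.21·3 + 0.42·19.0473 = 10.8725.
Var(X) = E[X²] − (E[X])² = 10.8725 − 4.74667 = 6.12579.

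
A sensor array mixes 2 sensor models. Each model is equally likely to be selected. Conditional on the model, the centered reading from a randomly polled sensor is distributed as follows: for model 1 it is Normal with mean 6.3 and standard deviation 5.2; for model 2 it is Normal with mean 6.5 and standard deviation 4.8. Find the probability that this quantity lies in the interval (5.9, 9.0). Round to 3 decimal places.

0.239

Conditional on each model, P(5.9 < X < 9.0): 1: 0.228858; 2: 0.248497.
By total probability, P(5.9 < X < 9.0) = 0.5·0.228858 + 0.5·0.248497 = 0.238677.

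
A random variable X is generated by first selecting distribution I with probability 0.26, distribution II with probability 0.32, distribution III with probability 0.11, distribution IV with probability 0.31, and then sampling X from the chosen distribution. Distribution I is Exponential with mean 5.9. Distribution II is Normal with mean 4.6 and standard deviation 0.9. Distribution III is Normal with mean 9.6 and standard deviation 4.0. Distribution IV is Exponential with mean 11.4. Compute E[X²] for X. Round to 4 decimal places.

117.6044

For each component E[X²] = Var + (mean)², giving I: 69.62; II: 21.97; III: 108.16; IV: 259.92.
Overall E[X²] = 0.26·69.62 + 0.32·21.97 + 0.11·108.16 + 0.31·259.92 = 117.604.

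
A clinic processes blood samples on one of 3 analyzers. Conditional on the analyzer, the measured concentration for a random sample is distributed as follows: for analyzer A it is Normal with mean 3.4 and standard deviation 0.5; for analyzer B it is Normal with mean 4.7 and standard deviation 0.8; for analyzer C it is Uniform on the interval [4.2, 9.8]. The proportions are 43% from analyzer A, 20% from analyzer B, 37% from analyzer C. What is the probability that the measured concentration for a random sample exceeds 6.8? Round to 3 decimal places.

0.199

Conditional on each analyzer, P(X > 6.8): A: 5.23093e-12; B: 0.00433245; C: 0.535714.
By total probability, P(X > 6.8) = 0.43·5.23093e-12 + 0.2·0.00433245 + 0.37·0.535714 = 0.199081.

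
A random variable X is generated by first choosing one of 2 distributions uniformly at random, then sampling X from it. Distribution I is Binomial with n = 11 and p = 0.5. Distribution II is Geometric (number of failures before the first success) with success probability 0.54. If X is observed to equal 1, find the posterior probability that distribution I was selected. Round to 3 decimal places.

0.021

Likelihoods P(X=1 | ·): I: 0.00537109; II: 0.2484.
Posterior ∝ prior × likelihood. Numerator for I: 0.5·0.00537109 = 0.00268555.
Normalizing constant: 0.5·0.00537109 + 0.5·0.2484 = 0.126886.
P(I | observation) = 0.00268555 / 0.126886 = 0.0211651.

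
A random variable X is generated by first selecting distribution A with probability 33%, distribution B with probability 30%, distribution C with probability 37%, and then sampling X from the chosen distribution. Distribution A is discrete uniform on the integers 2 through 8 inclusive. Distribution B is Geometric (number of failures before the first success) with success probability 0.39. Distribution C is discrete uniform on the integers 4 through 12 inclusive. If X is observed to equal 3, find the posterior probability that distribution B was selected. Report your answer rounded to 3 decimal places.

Likelihoods P(X=3 | ·): A: 0.142857; B: 0.0885226; C: 0.
Posterior ∝ prior × likelihood. Numerator for B: 0.3·0.0885226 = 0.0265568.
Normalizing constant: 0.33·0.142857 + 0.3·0.0885226 + 0.37·0 = 0.0736996.
P(B | observation) = 0.0265568 / 0.0736996 = 0.360338.

0.360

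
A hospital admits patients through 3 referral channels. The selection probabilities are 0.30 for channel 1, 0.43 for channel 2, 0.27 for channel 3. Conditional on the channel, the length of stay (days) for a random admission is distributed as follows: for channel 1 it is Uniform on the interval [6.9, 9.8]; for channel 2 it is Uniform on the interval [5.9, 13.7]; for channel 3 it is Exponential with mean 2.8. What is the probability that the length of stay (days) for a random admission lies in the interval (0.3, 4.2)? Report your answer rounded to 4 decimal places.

0.1823

Conditional on each channel, P(0.3 < X < 4.2): 1: 0; 2: 0; 3: 0.675267.
By total probability, P(0.3 < X < 4.2) = 0.3·0 + 0.43·0 + 0.27·0.675267 = 0.182322.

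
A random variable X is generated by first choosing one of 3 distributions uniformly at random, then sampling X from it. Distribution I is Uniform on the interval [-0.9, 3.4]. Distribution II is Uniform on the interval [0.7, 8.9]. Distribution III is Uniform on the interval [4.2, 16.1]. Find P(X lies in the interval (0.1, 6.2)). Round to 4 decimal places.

0.5354

Conditional on each component, P(0.1 < X < 6.2): I: 0.767442; II: 0.670732; III: 0.168067.
By total probability, P(0.1 < X < 6.2) = 0.333333·0.767442 + 0.333333·0.670732 + 0.333333·0.168067 = 0.535414.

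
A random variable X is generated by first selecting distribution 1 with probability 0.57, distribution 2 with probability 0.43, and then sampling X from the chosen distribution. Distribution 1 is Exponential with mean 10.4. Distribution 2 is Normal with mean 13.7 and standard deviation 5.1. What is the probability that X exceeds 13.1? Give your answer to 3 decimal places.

Conditional on each component, P(X > 13.1): 1: 0.283763; 2: 0.546826.
By total probability, P(X > 13.1) = 0.57·0.283763 + 0.43·0.546826 = 0.39688.

0.397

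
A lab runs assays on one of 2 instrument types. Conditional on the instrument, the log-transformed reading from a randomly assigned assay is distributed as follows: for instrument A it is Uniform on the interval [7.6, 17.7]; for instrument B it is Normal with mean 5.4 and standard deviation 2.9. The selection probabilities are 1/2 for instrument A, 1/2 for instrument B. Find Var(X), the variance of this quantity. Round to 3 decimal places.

Per component, A: μ=12.65, E[X²]=168.523; B: μ=5.4, E[X²]=37.57.
E[X] = 0.5·12.65 + 0.5·5.4 = 9.025.
E[X²] = 0.5·168.523 + 0.5·37.57 = 103.047.
Var(X) = E[X²] − (E[X])² = 103.047 − 81.4506 = 21.596.

21.596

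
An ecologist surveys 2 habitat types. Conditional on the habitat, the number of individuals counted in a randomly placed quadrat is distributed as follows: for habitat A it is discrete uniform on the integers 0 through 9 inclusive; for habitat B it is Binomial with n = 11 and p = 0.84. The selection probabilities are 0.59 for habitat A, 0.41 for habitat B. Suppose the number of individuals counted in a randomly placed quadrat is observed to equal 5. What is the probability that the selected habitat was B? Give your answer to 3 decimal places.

0.022

Likelihoods P(X=5 | ·): A: 0.1; B: 0.00324159.
Posterior ∝ prior × likelihood. Numerator for B: 0.41·0.00324159 = 0.00132905.
Normalizing constant: 0.59·0.1 + 0.41·0.00324159 = 0.0603291.
P(B | observation) = 0.00132905 / 0.0603291 = 0.0220301.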